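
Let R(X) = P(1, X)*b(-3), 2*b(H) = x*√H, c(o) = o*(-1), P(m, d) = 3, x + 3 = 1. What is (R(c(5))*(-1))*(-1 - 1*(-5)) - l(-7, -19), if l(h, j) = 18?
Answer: -18 + 12*I*√3 ≈ -18.0 + 20.785*I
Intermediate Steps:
x = -2 (x = -3 + 1 = -2)
c(o) = -o
b(H) = -√H (b(H) = (-2*√H)/2 = -√H)
R(X) = -3*I*√3 (R(X) = 3*(-√(-3)) = 3*(-I*√3) = -3*I*√3)
(R(c(5))*(-1))*(-1 - 1*(-5)) - l(-7, -19) = (-3*I*√3*(-1))*(-1 - 1*(-5)) - 1*18 = (3*I*√3)*(-1 + 5) - 18 = (3*I*√3)*4 - 18 = 12*I*√3 - 18 = -18 + 12*I*√3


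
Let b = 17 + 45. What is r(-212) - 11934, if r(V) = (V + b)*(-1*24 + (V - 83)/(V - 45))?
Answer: -2186088/257 ≈ -8506.2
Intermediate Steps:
b = 62
r(V) = (-24 + (-83 + V)/(-45 + V))*(62 + V) (r(V) = (V + 62)*(-1*24 + (V - 83)/(V - 45)) = (62 + V)*(-24 + (-83 + V)/(-45 + V)) = (-24 + (-83 + V)/(-45 + V))*(62 + V))
r(-212) - 11934 = (61814 - 429*(-212) - 23*(-212)**2)/(-45 - 212) - 11934 = (61814 + 90948 - 23*44944)/(-257) - 11934 = -(61814 + 90948 - 1033712)/257 - 11934 = -1/257*(-880950) - 11934 = 880950/257 - 11934 = -2186088/257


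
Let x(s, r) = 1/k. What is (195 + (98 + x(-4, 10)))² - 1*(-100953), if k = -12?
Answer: 26892457/144 ≈ 1.8675e+5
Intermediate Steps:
x(s, r) = -1/12 (x(s, r) = 1/(-12) = -1/12)
(195 + (98 + x(-4, 10)))² - 1*(-100953) = (195 + (98 - 1/12))² - 1*(-100953) = (195 + 1175/12)² + 100953 = (3515/12)² + 100953 = 12355225/144 + 100953 = 26892457/144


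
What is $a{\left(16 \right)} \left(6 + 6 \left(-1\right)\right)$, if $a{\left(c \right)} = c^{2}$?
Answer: $0$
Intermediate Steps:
$a{\left(16 \right)} \left(6 + 6 \left(-1\right)\right) = 16^{2} \left(6 + 6 \left(-1\right)\right) = 256 \left(6 - 6\right) = 256 \cdot 0 = 0$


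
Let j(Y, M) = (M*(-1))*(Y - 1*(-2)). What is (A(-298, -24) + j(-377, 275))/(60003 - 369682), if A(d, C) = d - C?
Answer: -102851/309679 ≈ -0.33212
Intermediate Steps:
j(Y, M) = -M*(2 + Y) (j(Y, M) = (-M)*(Y + 2) = (-M)*(2 + Y) = -M*(2 + Y))
(A(-298, -24) + j(-377, 275))/(60003 - 369682) = ((-298 - 1*(-24)) - 1*275*(2 - 377))/(60003 - 369682) = ((-298 + 24) - 1*275*(-375))/(-309679) = (-274 + 103125)*(-1/309679) = 102851*(-1/309679) = -102851/309679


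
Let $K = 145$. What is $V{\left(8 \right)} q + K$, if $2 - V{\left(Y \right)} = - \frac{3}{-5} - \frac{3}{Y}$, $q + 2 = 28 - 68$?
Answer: $\frac{1409}{20} \approx 70.45$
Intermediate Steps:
$q = -42$ ($q = -2 + \left(28 - 68\right) = -2 - 40 = -42$)
$V{\left(Y \right)} = \frac{7}{5} + \frac{3}{Y}$ ($V{\left(Y \right)} = 2 - \left(- \frac{3}{-5} - \frac{3}{Y}\right) = 2 - \left(\left(-3\right) \left(- \frac{1}{5}\right) - \frac{3}{Y}\right) = 2 - \left(\frac{3}{5} - \frac{3}{Y}\right) = \frac{7}{5} + \frac{3}{Y}$)
$V{\left(8 \right)} q + K = \left(\frac{7}{5} + \frac{3}{8}\right) \left(-42\right) + 145 = \frac{71}{40} \left(-42\right) + 145 = - \frac{1491}{20} + 145 = \frac{1409}{20}$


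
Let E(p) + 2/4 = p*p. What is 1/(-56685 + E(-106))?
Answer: -2/90899 ≈ -2.2002e-5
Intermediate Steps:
E(p) = -½ + p² (E(p) = -½ + p*p = -½ + p²)
1/(-56685 + E(-106)) = 1/(-56685 + (-½ + (-106)²)) = 1/(-56685 + (-½ + 11236)) = 1/(-56685 + 22471/2) = 1/(-90899/2) = -2/90899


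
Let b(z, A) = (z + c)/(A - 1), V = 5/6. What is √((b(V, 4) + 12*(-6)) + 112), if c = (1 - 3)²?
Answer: √1498/6 ≈ 6.4507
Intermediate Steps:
V = ⅚ (V = 5*(⅙) = ⅚ ≈ 0.83333)
c = 4 (c = (-2)² = 4)
b(z, A) = (4 + z)/(-1 + A) (b(z, A) = (z + 4)/(A - 1) = (4 + z)/(-1 + A))
√((b(V, 4) + 12*(-6)) + 112) = √(((4 + ⅚)/(-1 + 4) + 12*(-6)) + 112) = √(((29/6)/3 - 72) + 112) = √(((⅓)*(29/6) - 72) + 112) = √((29/18 - 72) + 112) = √(-1267/18 + 112) = √(749/18) = √1498/6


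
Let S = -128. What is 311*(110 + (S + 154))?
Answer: 42296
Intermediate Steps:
311*(110 + (S + 154)) = 311*(110 + (-128 + 154)) = 311*(110 + 26) = 311*136 = 42296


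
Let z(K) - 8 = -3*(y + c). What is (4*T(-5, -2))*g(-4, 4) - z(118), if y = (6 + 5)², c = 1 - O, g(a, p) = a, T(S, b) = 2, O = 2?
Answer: 320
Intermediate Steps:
c = -1 (c = 1 - 1*2 = 1 - 2 = -1)
y = 121 (y = 11² = 121)
z(K) = -352 (z(K) = 8 - 3*(121 - 1) = 8 - 3*120 = 8 - 360 = -352)
(4*T(-5, -2))*g(-4, 4) - z(118) = (4*2)*(-4) - 1*(-352) = 8*(-4) + 352 = -32 + 352 = 320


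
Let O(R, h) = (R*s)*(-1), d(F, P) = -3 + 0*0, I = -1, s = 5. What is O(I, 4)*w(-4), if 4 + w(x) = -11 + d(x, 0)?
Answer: -90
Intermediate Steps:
d(F, P) = -3 (d(F, P) = -3 + 0 = -3)
w(x) = -18 (w(x) = -4 + (-11 - 3) = -4 - 14 = -18)
O(R, h) = -5*R (O(R, h) = (R*5)*(-1) = (5*R)*(-1) = -5*R)
O(I, 4)*w(-4) = -5*(-1)*(-18) = 5*(-18) = -90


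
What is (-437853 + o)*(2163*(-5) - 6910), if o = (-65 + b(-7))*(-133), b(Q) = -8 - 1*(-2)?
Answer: 7593567250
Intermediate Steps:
b(Q) = -6 (b(Q) = -8 + 2 = -6)
o = 9443 (o = (-65 - 6)*(-133) = -71*(-133) = 9443)
(-437853 + o)*(2163*(-5) - 6910) = (-437853 + 9443)*(2163*(-5) - 6910) = -428410*(-10815 - 6910) = -428410*(-17725) = 7593567250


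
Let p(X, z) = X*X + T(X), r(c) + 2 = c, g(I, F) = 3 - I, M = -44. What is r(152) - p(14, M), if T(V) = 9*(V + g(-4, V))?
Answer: -235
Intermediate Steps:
r(c) = -2 + c
T(V) = 63 + 9*V (T(V) = 9*(V + (3 - 1*(-4))) = 9*(V + (3 + 4)) = 9*(V + 7) = 9*(7 + V) = 63 + 9*V)
p(X, z) = 63 + X² + 9*X (p(X, z) = X*X + (63 + 9*X) = X² + (63 + 9*X) = 63 + X² + 9*X)
r(152) - p(14, M) = (-2 + 152) - (63 + 14² + 9*14) = 150 - (63 + 196 + 126) = 150 - 1*385 = 150 - 385 = -235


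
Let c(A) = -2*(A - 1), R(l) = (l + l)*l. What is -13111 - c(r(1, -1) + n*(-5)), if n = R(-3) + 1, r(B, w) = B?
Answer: -13301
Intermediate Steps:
R(l) = 2*l² (R(l) = (2*l)*l = 2*l²)
n = 19 (n = 2*(-3)² + 1 = 2*9 + 1 = 18 + 1 = 19)
c(A) = 2 - 2*A (c(A) = -2*(-1 + A) = 2 - 2*A)
-13111 - c(r(1, -1) + n*(-5)) = -13111 - (2 - 2*(1 + 19*(-5))) = -13111 - (2 - 2*(1 - 95)) = -13111 - (2 - 2*(-94)) = -13111 - (2 + 188) = -13111 - 1*190 = -13111 - 190 = -13301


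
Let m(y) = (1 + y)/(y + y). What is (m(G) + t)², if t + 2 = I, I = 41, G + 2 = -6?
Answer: 398161/256 ≈ 1555.3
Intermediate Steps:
G = -8 (G = -2 - 6 = -8)
m(y) = (1 + y)/(2*y) (m(y) = (1 + y)/((2*y)) = (1 + y)*(1/(2*y)) = (1 + y)/(2*y))
t = 39 (t = -2 + 41 = 39)
(m(G) + t)² = ((½)*(1 - 8)/(-8) + 39)² = ((½)*(-⅛)*(-7) + 39)² = (7/16 + 39)² = (631/16)² = 398161/256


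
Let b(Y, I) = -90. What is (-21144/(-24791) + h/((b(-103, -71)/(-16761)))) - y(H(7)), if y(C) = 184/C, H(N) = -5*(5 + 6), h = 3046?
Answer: 2320430255093/4090515 ≈ 5.6727e+5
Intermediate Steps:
H(N) = -55 (H(N) = -5*11 = -55)
(-21144/(-24791) + h/((b(-103, -71)/(-16761)))) - y(H(7)) = (-21144/(-24791) + 3046/((-90/(-16761)))) - 184/(-55) = (-21144*(-1/24791) + 3046/((-90*(-1/16761)))) - 184*(-1)/55 = (21144/24791 + 3046/(30/5587)) - 1*(-184/55) = (21144/24791 + 3046*(5587/30)) + 184/55 = (21144/24791 + 8509001/15) + 184/55 = 210946960951/371865 + 184/55 = 2320430255093/4090515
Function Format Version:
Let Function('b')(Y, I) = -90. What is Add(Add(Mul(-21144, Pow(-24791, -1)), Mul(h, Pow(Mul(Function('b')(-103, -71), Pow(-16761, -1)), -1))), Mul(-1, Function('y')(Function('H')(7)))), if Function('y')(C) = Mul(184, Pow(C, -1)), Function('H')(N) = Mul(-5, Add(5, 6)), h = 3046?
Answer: Rational(2320430255093, 4090515) ≈ 5.6727e+5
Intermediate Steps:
Function('H')(N) = -55 (Function('H')(N) = Mul(-5, 11) = -55)
Add(Add(Mul(-21144, Pow(-24791, -1)), Mul(h, Pow(Mul(Function('b')(-103, -71), Pow(-16761, -1)), -1))), Mul(-1, Function('y')(Function('H')(7)))) = Add(Add(Mul(-21144, Pow(-24791, -1)), Mul(3046, Pow(Mul(-90, Pow(-16761, -1)), -1))), Mul(-1, Mul(184, Pow(-55, -1)))) = Add(Add(Mul(-21144, Rational(-1, 24791)), Mul(3046, Pow(Mul(-90, Rational(-1, 16761)), -1))), Mul(-1, Mul(184, Rational(-1, 55)))) = Add(Add(Rational(21144, 24791), Mul(3046, Pow(Rational(30, 5587), -1))), Mul(-1, Rational(-184, 55))) = Add(Add(Rational(21144, 24791), Mul(3046, Rational(5587, 30))), Rational(184, 55)) = Add(Add(Rational(21144, 24791), Rational(8509001, 15)), Rational(184, 55)) = Add(Rational(210946960951, 371865), Rational(184, 55)) = Rational(2320430255093, 4090515)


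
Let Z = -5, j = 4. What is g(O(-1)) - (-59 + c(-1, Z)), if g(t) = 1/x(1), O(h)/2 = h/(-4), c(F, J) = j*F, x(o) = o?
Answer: 64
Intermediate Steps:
c(F, J) = 4*F
O(h) = -h/2 (O(h) = 2*(h/(-4)) = 2*(h*(-1/4)) = 2*(-h/4) = -h/2)
g(t) = 1 (g(t) = 1/1 = 1)
g(O(-1)) - (-59 + c(-1, Z)) = 1 - (-59 + 4*(-1)) = 1 - (-59 - 4) = 1 - 1*(-63) = 1 + 63 = 64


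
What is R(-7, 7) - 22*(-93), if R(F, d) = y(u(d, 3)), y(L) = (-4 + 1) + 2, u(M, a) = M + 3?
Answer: 2045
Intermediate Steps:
u(M, a) = 3 + M
y(L) = -1 (y(L) = -3 + 2 = -1)
R(F, d) = -1
R(-7, 7) - 22*(-93) = -1 - 22*(-93) = -1 + 2046 = 2045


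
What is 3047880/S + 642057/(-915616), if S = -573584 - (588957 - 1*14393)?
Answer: -22614513811/6738863328 ≈ -3.3558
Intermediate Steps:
S = -1148148 (S = -573584 - (588957 - 14393) = -573584 - 1*574564 = -573584 - 574564 = -1148148)
3047880/S + 642057/(-915616) = 3047880/(-1148148) + 642057/(-915616) = 3047880*(-1/1148148) + 642057*(-1/915616) = -253990/95679 - 49389/70432 = -22614513811/6738863328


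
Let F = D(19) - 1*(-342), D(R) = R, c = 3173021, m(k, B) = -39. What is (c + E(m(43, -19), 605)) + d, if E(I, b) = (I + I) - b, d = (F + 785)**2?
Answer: 4485654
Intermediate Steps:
F = 361 (F = 19 - 1*(-342) = 19 + 342 = 361)
d = 1313316 (d = (361 + 785)**2 = 1146**2 = 1313316)
E(I, b) = -b + 2*I (E(I, b) = 2*I - b = -b + 2*I)
(c + E(m(43, -19), 605)) + d = (3173021 + (-1*605 + 2*(-39))) + 1313316 = (3173021 + (-605 - 78)) + 1313316 = (3173021 - 683) + 1313316 = 3172338 + 1313316 = 4485654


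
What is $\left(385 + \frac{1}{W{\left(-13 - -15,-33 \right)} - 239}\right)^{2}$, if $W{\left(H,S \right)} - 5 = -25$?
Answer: $\frac{9942881796}{67081} \approx 1.4822 \cdot 10^{5}$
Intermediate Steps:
$W{\left(H,S \right)} = -20$ ($W{\left(H,S \right)} = 5 - 25 = -20$)
$\left(385 + \frac{1}{W{\left(-13 - -15,-33 \right)} - 239}\right)^{2} = \left(385 + \frac{1}{-20 - 239}\right)^{2} = \left(385 + \frac{1}{-259}\right)^{2} = \left(385 - \frac{1}{259}\right)^{2} = \left(\frac{99714}{259}\right)^{2} = \frac{9942881796}{67081}$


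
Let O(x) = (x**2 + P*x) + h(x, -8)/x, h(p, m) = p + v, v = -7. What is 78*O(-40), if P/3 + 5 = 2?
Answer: 3059433/20 ≈ 1.5297e+5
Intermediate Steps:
h(p, m) = -7 + p (h(p, m) = p - 7 = -7 + p)
P = -9 (P = -15 + 3*2 = -15 + 6 = -9)
O(x) = x**2 - 9*x + (-7 + x)/x (O(x) = (x**2 - 9*x) + (-7 + x)/x = x**2 - 9*x + (-7 + x)/x)
78*O(-40) = 78*((-7 - 40 + (-40)**2*(-9 - 40))/(-40)) = 78*(-(-7 - 40 + 1600*(-49))/40) = 78*(-(-7 - 40 - 78400)/40) = 78*(-1/40*(-78447)) = 78*(78447/40) = 3059433/20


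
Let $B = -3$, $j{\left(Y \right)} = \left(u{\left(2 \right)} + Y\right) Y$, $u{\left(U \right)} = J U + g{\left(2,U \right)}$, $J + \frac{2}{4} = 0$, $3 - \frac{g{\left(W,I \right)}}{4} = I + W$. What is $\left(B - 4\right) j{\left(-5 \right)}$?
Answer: $-350$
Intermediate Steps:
$g{\left(W,I \right)} = 12 - 4 I - 4 W$ ($g{\left(W,I \right)} = 12 - 4 \left(I + W\right) = 12 - \left(4 I + 4 W\right) = 12 - 4 I - 4 W$)
$J = - \frac{1}{2}$ ($J = - \frac{1}{2} + 0 = - \frac{1}{2} \approx -0.5$)
$u{\left(U \right)} = 4 - \frac{9 U}{2}$ ($u{\left(U \right)} = - \frac{U}{2} - \left(-4 + 4 U\right) = 4 - \frac{9 U}{2}$)
$j{\left(Y \right)} = Y \left(-5 + Y\right)$ ($j{\left(Y \right)} = \left(\left(4 - 9\right) + Y\right) Y = \left(-5 + Y\right) Y = Y \left(-5 + Y\right)$)
$\left(B - 4\right) j{\left(-5 \right)} = \left(-3 - 4\right) \left(- 5 \left(-5 - 5\right)\right) = \left(-3 + \left(-5 + 1\right)\right) \left(\left(-5\right) \left(-10\right)\right) = \left(-3 - 4\right) 50 = \left(-7\right) 50 = -350$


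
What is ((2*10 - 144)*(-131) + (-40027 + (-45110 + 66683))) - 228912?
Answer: -231122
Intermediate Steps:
((2*10 - 144)*(-131) + (-40027 + (-45110 + 66683))) - 228912 = ((20 - 144)*(-131) + (-40027 + 21573)) - 228912 = (-124*(-131) - 18454) - 228912 = (16244 - 18454) - 228912 = -2210 - 228912 = -231122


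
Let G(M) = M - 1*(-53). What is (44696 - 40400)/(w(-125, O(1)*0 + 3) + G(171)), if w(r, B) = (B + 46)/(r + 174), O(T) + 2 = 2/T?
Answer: 1432/75 ≈ 19.093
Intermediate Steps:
G(M) = 53 + M (G(M) = M + 53 = 53 + M)
O(T) = -2 + 2/T
w(r, B) = (46 + B)/(174 + r)
(44696 - 40400)/(w(-125, O(1)*0 + 3) + G(171)) = (44696 - 40400)/((46 + ((-2 + 2/1)*0 + 3))/(174 - 125) + (53 + 171)) = 4296/((46 + ((-2 + 2*1)*0 + 3))/49 + 224) = 4296/((46 + ((-2 + 2)*0 + 3))/49 + 224) = 4296/((46 + (0*0 + 3))/49 + 224) = 4296/((46 + (0 + 3))/49 + 224) = 4296/((46 + 3)/49 + 224) = 4296/((1/49)*49 + 224) = 4296/(1 + 224) = 4296/225 = 4296*(1/225) = 1432/75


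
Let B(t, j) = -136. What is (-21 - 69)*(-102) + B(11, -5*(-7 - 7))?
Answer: 9044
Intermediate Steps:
(-21 - 69)*(-102) + B(11, -5*(-7 - 7)) = (-21 - 69)*(-102) - 136 = -90*(-102) - 136 = 9180 - 136 = 9044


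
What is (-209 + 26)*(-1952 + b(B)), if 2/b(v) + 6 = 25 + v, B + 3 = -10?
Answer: 357155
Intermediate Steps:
B = -13 (B = -3 - 10 = -13)
b(v) = 2/(19 + v) (b(v) = 2/(-6 + (25 + v)) = 2/(19 + v))
(-209 + 26)*(-1952 + b(B)) = (-209 + 26)*(-1952 + 2/(19 - 13)) = -183*(-1952 + 2/6) = -183*(-1952 + 2*(1/6)) = -183*(-1952 + 1/3) = -183*(-5855/3) = 357155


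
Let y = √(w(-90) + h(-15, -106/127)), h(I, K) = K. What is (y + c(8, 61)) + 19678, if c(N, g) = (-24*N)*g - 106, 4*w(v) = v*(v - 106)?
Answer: 7860 + 2*√17778857/127 ≈ 7926.4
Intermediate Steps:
w(v) = v*(-106 + v)/4 (w(v) = (v*(v - 106))/4 = (v*(-106 + v))/4 = v*(-106 + v)/4)
c(N, g) = -106 - 24*N*g (c(N, g) = -24*N*g - 106 = -106 - 24*N*g)
y = 2*√17778857/127 (y = √((¼)*(-90)*(-106 - 90) - 106/127) = √((¼)*(-90)*(-196) - 106*1/127) = √(4410 - 106/127) = √(559964/127) = 2*√17778857/127 ≈ 66.401)
(y + c(8, 61)) + 19678 = (2*√17778857/127 + (-106 - 24*8*61)) + 19678 = (2*√17778857/127 + (-106 - 11712)) + 19678 = (2*√17778857/127 - 11818) + 19678 = (-11818 + 2*√17778857/127) + 19678 = 7860 + 2*√17778857/127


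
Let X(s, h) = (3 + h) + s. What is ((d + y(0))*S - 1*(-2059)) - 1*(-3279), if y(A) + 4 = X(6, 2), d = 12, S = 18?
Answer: 5680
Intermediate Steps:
X(s, h) = 3 + h + s
y(A) = 7 (y(A) = -4 + (3 + 2 + 6) = -4 + 11 = 7)
((d + y(0))*S - 1*(-2059)) - 1*(-3279) = ((12 + 7)*18 - 1*(-2059)) - 1*(-3279) = (19*18 + 2059) + 3279 = (342 + 2059) + 3279 = 2401 + 3279 = 5680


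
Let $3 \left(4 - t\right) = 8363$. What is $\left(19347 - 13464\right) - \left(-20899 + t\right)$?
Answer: $\frac{88697}{3} \approx 29566.0$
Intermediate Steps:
$t = - \frac{8351}{3}$ ($t = 4 - \frac{8363}{3} = - \frac{8351}{3} \approx -2783.7$)
$\left(19347 - 13464\right) - \left(-20899 + t\right) = \left(19347 - 13464\right) + \left(20899 - - \frac{8351}{3}\right) = \left(19347 - 13464\right) + \left(20899 + \frac{8351}{3}\right) = 5883 + \frac{71048}{3} = \frac{88697}{3}$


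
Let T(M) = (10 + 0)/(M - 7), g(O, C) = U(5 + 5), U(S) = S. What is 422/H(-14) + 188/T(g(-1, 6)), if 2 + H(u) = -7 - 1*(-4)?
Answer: -28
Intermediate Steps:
g(O, C) = 10 (g(O, C) = 5 + 5 = 10)
H(u) = -5 (H(u) = -2 + (-7 - 1*(-4)) = -2 + (-7 + 4) = -2 - 3 = -5)
T(M) = 10/(-7 + M)
422/H(-14) + 188/T(g(-1, 6)) = 422/(-5) + 188/((10/(-7 + 10))) = 422*(-⅕) + 188/((10/3)) = -422/5 + 188/((10*(⅓))) = -422/5 + 188/(10/3) = -422/5 + 188*(3/10) = -422/5 + 282/5 = -28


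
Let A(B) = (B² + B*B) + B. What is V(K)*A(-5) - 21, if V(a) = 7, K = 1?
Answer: 294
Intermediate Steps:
A(B) = B + 2*B² (A(B) = (B² + B²) + B = 2*B² + B = B + 2*B²)
V(K)*A(-5) - 21 = 7*(-5*(1 + 2*(-5))) - 21 = 7*(-5*(1 - 10)) - 21 = 7*(-5*(-9)) - 21 = 7*45 - 21 = 315 - 21 = 294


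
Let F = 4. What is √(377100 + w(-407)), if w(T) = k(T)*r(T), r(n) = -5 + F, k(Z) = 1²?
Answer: √377099 ≈ 614.08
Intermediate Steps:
k(Z) = 1
r(n) = -1 (r(n) = -5 + 4 = -1)
w(T) = -1 (w(T) = 1*(-1) = -1)
√(377100 + w(-407)) = √(377100 - 1) = √377099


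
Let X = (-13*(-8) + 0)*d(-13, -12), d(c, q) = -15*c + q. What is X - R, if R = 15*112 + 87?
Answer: 17265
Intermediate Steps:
d(c, q) = q - 15*c
R = 1767 (R = 1680 + 87 = 1767)
X = 19032 (X = (-13*(-8) + 0)*(-12 - 15*(-13)) = (104 + 0)*(-12 + 195) = 104*183 = 19032)
X - R = 19032 - 1*1767 = 19032 - 1767 = 17265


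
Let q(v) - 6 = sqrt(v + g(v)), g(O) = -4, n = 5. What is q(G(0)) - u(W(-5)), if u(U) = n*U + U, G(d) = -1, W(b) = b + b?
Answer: 66 + I*sqrt(5) ≈ 66.0 + 2.2361*I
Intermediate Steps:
W(b) = 2*b
u(U) = 6*U (u(U) = 5*U + U = 6*U)
q(v) = 6 + sqrt(-4 + v) (q(v) = 6 + sqrt(v - 4) = 6 + sqrt(-4 + v))
q(G(0)) - u(W(-5)) = (6 + sqrt(-4 - 1)) - 6*2*(-5) = (6 + sqrt(-5)) - 6*(-10) = (6 + I*sqrt(5)) - 1*(-60) = (6 + I*sqrt(5)) + 60 = 66 + I*sqrt(5)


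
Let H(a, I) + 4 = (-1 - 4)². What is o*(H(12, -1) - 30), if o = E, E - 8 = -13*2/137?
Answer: -9630/137 ≈ -70.292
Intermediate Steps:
H(a, I) = 21 (H(a, I) = -4 + (-1 - 4)² = -4 + (-5)² = -4 + 25 = 21)
E = 1070/137 (E = 8 - 13*2/137 = 8 - 26*1/137 = 8 - 26/137 = 1070/137 ≈ 7.8102)
o = 1070/137 ≈ 7.8102
o*(H(12, -1) - 30) = 1070*(21 - 30)/137 = (1070/137)*(-9) = -9630/137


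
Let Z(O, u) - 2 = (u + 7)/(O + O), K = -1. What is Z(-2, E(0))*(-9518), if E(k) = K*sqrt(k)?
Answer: -4759/2 ≈ -2379.5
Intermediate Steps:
E(k) = -sqrt(k)
Z(O, u) = 2 + (7 + u)/(2*O) (Z(O, u) = 2 + (u + 7)/(O + O) = 2 + (7 + u)/((2*O)) = 2 + (7 + u)*(1/(2*O)) = 2 + (7 + u)/(2*O))
Z(-2, E(0))*(-9518) = ((1/2)*(7 - sqrt(0) + 4*(-2))/(-2))*(-9518) = ((1/2)*(-1/2)*(7 - 1*0 - 8))*(-9518) = ((1/2)*(-1/2)*(7 + 0 - 8))*(-9518) = ((1/2)*(-1/2)*(-1))*(-9518) = (1/4)*(-9518) = -4759/2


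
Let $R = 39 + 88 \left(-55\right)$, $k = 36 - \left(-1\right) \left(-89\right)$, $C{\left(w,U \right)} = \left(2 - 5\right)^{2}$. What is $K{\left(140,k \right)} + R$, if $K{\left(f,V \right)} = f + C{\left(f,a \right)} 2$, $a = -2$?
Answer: $-4643$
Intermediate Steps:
$C{\left(w,U \right)} = 9$ ($C{\left(w,U \right)} = \left(-3\right)^{2} = 9$)
$k = -53$ ($k = 36 - 89 = -53$)
$R = -4801$ ($R = 39 - 4840 = -4801$)
$K{\left(f,V \right)} = 18 + f$ ($K{\left(f,V \right)} = f + 9 \cdot 2 = f + 18 = 18 + f$)
$K{\left(140,k \right)} + R = \left(18 + 140\right) - 4801 = 158 - 4801 = -4643$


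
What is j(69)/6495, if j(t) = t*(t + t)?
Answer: 3174/2165 ≈ 1.4661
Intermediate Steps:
j(t) = 2*t**2 (j(t) = t*(2*t) = 2*t**2)
j(69)/6495 = (2*69**2)/6495 = (2*4761)*(1/6495) = 9522*(1/6495) = 3174/2165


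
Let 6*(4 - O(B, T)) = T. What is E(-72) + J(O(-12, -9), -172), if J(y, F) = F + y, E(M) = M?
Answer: -477/2 ≈ -238.50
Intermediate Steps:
O(B, T) = 4 - T/6
E(-72) + J(O(-12, -9), -172) = -72 + (-172 + (4 - ⅙*(-9))) = -72 + (-172 + (4 + 3/2)) = -72 + (-172 + 11/2) = -72 - 333/2 = -477/2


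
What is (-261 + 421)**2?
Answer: 25600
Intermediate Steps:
(-261 + 421)**2 = 160**2 = 25600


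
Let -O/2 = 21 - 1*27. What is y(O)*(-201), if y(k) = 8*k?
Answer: -19296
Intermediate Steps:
O = 12 (O = -2*(21 - 1*27) = -2*(21 - 27) = -2*(-6) = 12)
y(O)*(-201) = (8*12)*(-201) = 96*(-201) = -19296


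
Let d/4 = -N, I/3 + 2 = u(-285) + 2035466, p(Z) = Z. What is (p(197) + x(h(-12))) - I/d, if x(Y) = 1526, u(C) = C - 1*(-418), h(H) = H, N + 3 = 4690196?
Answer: 32330916947/18760772 ≈ 1723.3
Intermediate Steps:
N = 4690193 (N = -3 + 4690196 = 4690193)
u(C) = 418 + C (u(C) = C + 418 = 418 + C)
I = 6106791 (I = -6 + 3*((418 - 285) + 2035466) = -6 + 3*(133 + 2035466) = -6 + 3*2035599 = -6 + 6106797 = 6106791)
d = -18760772 (d = 4*(-1*4690193) = 4*(-4690193) = -18760772)
(p(197) + x(h(-12))) - I/d = (197 + 1526) - 6106791/(-18760772) = 1723 - 6106791*(-1)/18760772 = 1723 - 1*(-6106791/18760772) = 1723 + 6106791/18760772 = 32330916947/18760772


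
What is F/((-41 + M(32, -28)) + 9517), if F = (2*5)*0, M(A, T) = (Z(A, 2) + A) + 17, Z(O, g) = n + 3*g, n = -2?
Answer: 0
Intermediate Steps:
Z(O, g) = -2 + 3*g
M(A, T) = 21 + A (M(A, T) = ((-2 + 3*2) + A) + 17 = ((-2 + 6) + A) + 17 = (4 + A) + 17 = 21 + A)
F = 0 (F = 10*0 = 0)
F/((-41 + M(32, -28)) + 9517) = 0/((-41 + (21 + 32)) + 9517) = 0/((-41 + 53) + 9517) = 0/(12 + 9517) = 0/9529 = 0*(1/9529) = 0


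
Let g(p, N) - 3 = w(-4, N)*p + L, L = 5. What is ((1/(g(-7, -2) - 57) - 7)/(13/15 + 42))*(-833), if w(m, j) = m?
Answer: 88060/643 ≈ 136.95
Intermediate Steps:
g(p, N) = 8 - 4*p (g(p, N) = 3 + (-4*p + 5) = 3 + (5 - 4*p) = 8 - 4*p)
((1/(g(-7, -2) - 57) - 7)/(13/15 + 42))*(-833) = ((1/((8 - 4*(-7)) - 57) - 7)/(13/15 + 42))*(-833) = ((1/((8 + 28) - 57) - 7)/(13*(1/15) + 42))*(-833) = ((1/(36 - 57) - 7)/(13/15 + 42))*(-833) = ((1/(-21) - 7)/(643/15))*(-833) = ((-1/21 - 7)*(15/643))*(-833) = -148/21*15/643*(-833) = -740/4501*(-833) = 88060/643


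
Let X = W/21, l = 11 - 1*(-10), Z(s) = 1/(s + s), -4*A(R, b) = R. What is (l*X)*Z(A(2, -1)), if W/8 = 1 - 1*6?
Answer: 40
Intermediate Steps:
A(R, b) = -R/4
W = -40 (W = 8*(1 - 1*6) = 8*(1 - 6) = 8*(-5) = -40)
Z(s) = 1/(2*s)
l = 21 (l = 11 + 10 = 21)
X = -40/21 ≈ -1.9048
(l*X)*Z(A(2, -1)) = (21*(-40/21))*(1/(2*((-¼*2)))) = -20/(-½) = -20*(-2) = -40*(-1) = 40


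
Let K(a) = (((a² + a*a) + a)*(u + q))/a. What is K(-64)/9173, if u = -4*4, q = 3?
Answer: 1651/9173 ≈ 0.17998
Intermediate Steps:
u = -16
K(a) = (-26*a² - 13*a)/a (K(a) = (((a² + a*a) + a)*(-16 + 3))/a = (((a² + a²) + a)*(-13))/a = ((2*a² + a)*(-13))/a = ((a + 2*a²)*(-13))/a = (-26*a² - 13*a)/a)
K(-64)/9173 = (-13 - 26*(-64))/9173 = (-13 + 1664)*(1/9173) = 1651*(1/9173) = 1651/9173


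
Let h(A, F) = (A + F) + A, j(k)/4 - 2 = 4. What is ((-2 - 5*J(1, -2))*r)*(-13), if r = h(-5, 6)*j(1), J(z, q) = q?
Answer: 9984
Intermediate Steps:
j(k) = 24 (j(k) = 8 + 4*4 = 8 + 16 = 24)
h(A, F) = F + 2*A
r = -96 (r = (6 + 2*(-5))*24 = (6 - 10)*24 = -4*24 = -96)
((-2 - 5*J(1, -2))*r)*(-13) = ((-2 - 5*(-2))*(-96))*(-13) = ((-2 + 10)*(-96))*(-13) = (8*(-96))*(-13) = -768*(-13) = 9984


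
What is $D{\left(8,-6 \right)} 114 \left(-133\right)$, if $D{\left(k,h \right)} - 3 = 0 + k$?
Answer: $-166782$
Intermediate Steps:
$D{\left(k,h \right)} = 3 + k$ ($D{\left(k,h \right)} = 3 + \left(0 + k\right) = 3 + k$)
$D{\left(8,-6 \right)} 114 \left(-133\right) = \left(3 + 8\right) 114 \left(-133\right) = 11 \cdot 114 \left(-133\right) = 1254 \left(-133\right) = -166782$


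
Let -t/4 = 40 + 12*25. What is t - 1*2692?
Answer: -4052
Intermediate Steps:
t = -1360 (t = -4*(40 + 12*25) = -4*(40 + 300) = -4*340 = -1360)
t - 1*2692 = -1360 - 1*2692 = -1360 - 2692 = -4052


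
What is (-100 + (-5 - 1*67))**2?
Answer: 29584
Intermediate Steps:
(-100 + (-5 - 1*67))**2 = (-100 + (-5 - 67))**2 = (-100 - 72)**2 = (-172)**2 = 29584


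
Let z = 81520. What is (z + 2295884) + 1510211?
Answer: 3887615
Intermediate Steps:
(z + 2295884) + 1510211 = (81520 + 2295884) + 1510211 = 2377404 + 1510211 = 3887615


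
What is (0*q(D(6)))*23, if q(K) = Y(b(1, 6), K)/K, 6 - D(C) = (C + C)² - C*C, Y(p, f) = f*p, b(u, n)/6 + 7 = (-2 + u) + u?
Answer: 0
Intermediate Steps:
b(u, n) = -54 + 12*u (b(u, n) = -42 + 6*((-2 + u) + u) = -42 + 6*(-2 + 2*u) = -42 + (-12 + 12*u) = -54 + 12*u)
D(C) = 6 - 3*C² (D(C) = 6 - ((C + C)² - C*C) = 6 - ((2*C)² - C²) = 6 - (4*C² - C²) = 6 - 3*C²)
q(K) = -42 (q(K) = (K*(-54 + 12*1))/K = (K*(-54 + 12))/K = (K*(-42))/K = (-42*K)/K = -42)
(0*q(D(6)))*23 = (0*(-42))*23 = 0*23 = 0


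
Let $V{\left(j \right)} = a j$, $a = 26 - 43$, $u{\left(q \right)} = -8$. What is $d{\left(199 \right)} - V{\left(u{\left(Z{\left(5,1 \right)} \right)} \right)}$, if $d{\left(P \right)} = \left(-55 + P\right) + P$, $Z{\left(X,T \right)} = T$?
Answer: $207$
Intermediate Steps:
$d{\left(P \right)} = -55 + 2 P$
$a = -17$ ($a = 26 - 43 = -17$)
$V{\left(j \right)} = - 17 j$
$d{\left(199 \right)} - V{\left(u{\left(Z{\left(5,1 \right)} \right)} \right)} = \left(-55 + 2 \cdot 199\right) - \left(-17\right) \left(-8\right) = \left(-55 + 398\right) - 136 = 343 - 136 = 207$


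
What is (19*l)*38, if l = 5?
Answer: 3610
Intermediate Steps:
(19*l)*38 = (19*5)*38 = 95*38 = 3610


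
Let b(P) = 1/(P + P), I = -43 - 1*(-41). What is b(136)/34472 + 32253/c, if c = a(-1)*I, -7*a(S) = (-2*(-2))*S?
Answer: -264614449007/9376384 ≈ -28221.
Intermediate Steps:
I = -2 (I = -43 + 41 = -2)
b(P) = 1/(2*P)
a(S) = -4*S/7 (a(S) = -(-2*(-2))*S/7 = -4*S/7)
c = -8/7 (c = -4/7*(-1)*(-2) = (4/7)*(-2) = -8/7 ≈ -1.1429)
b(136)/34472 + 32253/c = ((½)/136)/34472 + 32253/(-8/7) = ((½)*(1/136))*(1/34472) + 32253*(-7/8) = (1/272)*(1/34472) - 225771/8 = 1/9376384 - 225771/8 = -264614449007/9376384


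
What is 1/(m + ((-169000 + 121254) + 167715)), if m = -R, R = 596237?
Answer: -1/476268 ≈ -2.0997e-6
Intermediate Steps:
m = -596237 (m = -1*596237 = -596237)
1/(m + ((-169000 + 121254) + 167715)) = 1/(-596237 + ((-169000 + 121254) + 167715)) = 1/(-596237 + (-47746 + 167715)) = 1/(-596237 + 119969) = 1/(-476268) = -1/476268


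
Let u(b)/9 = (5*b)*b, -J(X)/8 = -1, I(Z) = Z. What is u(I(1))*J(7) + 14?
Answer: 374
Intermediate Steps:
J(X) = 8 (J(X) = -8*(-1) = 8)
u(b) = 45*b**2 (u(b) = 9*((5*b)*b) = 9*(5*b**2) = 45*b**2)
u(I(1))*J(7) + 14 = (45*1**2)*8 + 14 = (45*1)*8 + 14 = 45*8 + 14 = 360 + 14 = 374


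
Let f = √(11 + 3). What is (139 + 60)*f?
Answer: 199*√14 ≈ 744.59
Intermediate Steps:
f = √14 ≈ 3.7417
(139 + 60)*f = (139 + 60)*√14 = 199*√14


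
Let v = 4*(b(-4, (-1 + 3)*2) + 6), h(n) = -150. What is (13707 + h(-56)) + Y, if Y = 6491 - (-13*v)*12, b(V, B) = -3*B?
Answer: 16304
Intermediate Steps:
v = -24 (v = 4*(-3*(-1 + 3)*2 + 6) = 4*(-6*2 + 6) = 4*(-3*4 + 6) = 4*(-12 + 6) = 4*(-6) = -24)
Y = 2747 (Y = 6491 - (-13*(-24))*12 = 6491 - 312*12 = 6491 - 1*3744 = 6491 - 3744 = 2747)
(13707 + h(-56)) + Y = (13707 - 150) + 2747 = 13557 + 2747 = 16304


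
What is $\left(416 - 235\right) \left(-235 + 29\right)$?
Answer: $-37286$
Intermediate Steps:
$\left(416 - 235\right) \left(-235 + 29\right) = 181 \left(-206\right) = -37286$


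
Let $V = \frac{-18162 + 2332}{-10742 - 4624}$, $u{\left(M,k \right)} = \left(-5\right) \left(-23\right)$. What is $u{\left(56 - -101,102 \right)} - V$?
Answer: $\frac{875630}{7683} \approx 113.97$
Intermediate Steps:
$u{\left(M,k \right)} = 115$
$V = \frac{7915}{7683}$ ($V = - \frac{15830}{-15366} = \left(-15830\right) \left(- \frac{1}{15366}\right) = \frac{7915}{7683} \approx 1.0302$)
$u{\left(56 - -101,102 \right)} - V = 115 - \frac{7915}{7683} = \frac{875630}{7683}$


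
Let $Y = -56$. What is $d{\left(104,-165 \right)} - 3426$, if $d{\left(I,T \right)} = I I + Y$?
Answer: $7334$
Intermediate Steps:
$d{\left(I,T \right)} = -56 + I^{2}$ ($d{\left(I,T \right)} = I I - 56 = I^{2} - 56 = -56 + I^{2}$)
$d{\left(104,-165 \right)} - 3426 = \left(-56 + 104^{2}\right) - 3426 = \left(-56 + 10816\right) - 3426 = 10760 - 3426 = 7334$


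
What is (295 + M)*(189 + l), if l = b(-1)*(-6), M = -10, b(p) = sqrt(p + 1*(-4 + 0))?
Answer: 53865 - 1710*I*sqrt(5) ≈ 53865.0 - 3823.7*I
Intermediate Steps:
b(p) = sqrt(-4 + p) (b(p) = sqrt(p + 1*(-4)) = sqrt(p - 4) = sqrt(-4 + p))
l = -6*I*sqrt(5) (l = sqrt(-4 - 1)*(-6) = sqrt(-5)*(-6) = (I*sqrt(5))*(-6) = -6*I*sqrt(5) ≈ -13.416*I)
(295 + M)*(189 + l) = (295 - 10)*(189 - 6*I*sqrt(5)) = 285*(189 - 6*I*sqrt(5)) = 53865 - 1710*I*sqrt(5)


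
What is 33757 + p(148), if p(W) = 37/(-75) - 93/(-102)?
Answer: 86081417/2550 ≈ 33757.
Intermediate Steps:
p(W) = 1067/2550 (p(W) = 37*(-1/75) - 93*(-1/102) = -37/75 + 31/34 = 1067/2550)
33757 + p(148) = 33757 + 1067/2550 = 86081417/2550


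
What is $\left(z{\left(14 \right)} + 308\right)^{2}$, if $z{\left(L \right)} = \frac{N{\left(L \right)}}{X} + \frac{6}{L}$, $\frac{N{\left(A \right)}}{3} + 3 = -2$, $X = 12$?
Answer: $\frac{73977201}{784} \approx 94359.0$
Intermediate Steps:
$N{\left(A \right)} = -15$ ($N{\left(A \right)} = -9 + 3 \left(-2\right) = -9 - 6 = -15$)
$z{\left(L \right)} = - \frac{5}{4} + \frac{6}{L}$ ($z{\left(L \right)} = - \frac{15}{12} + \frac{6}{L} = \left(-15\right) \frac{1}{12} + \frac{6}{L} = - \frac{5}{4} + \frac{6}{L}$)
$\left(z{\left(14 \right)} + 308\right)^{2} = \left(\left(- \frac{5}{4} + \frac{6}{14}\right) + 308\right)^{2} = \left(\left(- \frac{5}{4} + 6 \cdot \frac{1}{14}\right) + 308\right)^{2} = \left(\left(- \frac{5}{4} + \frac{3}{7}\right) + 308\right)^{2} = \left(- \frac{23}{28} + 308\right)^{2} = \left(\frac{8601}{28}\right)^{2} = \frac{73977201}{784}$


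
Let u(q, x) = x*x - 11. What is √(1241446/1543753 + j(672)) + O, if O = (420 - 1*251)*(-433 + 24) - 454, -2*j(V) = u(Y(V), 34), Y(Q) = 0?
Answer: -69575 + I*√5449800970323258/3087506 ≈ -69575.0 + 23.91*I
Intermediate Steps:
u(q, x) = -11 + x² (u(q, x) = x² - 11 = -11 + x²)
j(V) = -1145/2 (j(V) = -(-11 + 34²)/2 = -(-11 + 1156)/2 = -½*1145 = -1145/2)
O = -69575 (O = (420 - 251)*(-409) - 454 = 169*(-409) - 454 = -69121 - 454 = -69575)
√(1241446/1543753 + j(672)) + O = √(1241446/1543753 - 1145/2) - 69575 = √(-1765114293/3087506) - 69575 = I*√5449800970323258/3087506 - 69575 = -69575 + I*√5449800970323258/3087506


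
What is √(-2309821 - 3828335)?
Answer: 2*I*√1534539 ≈ 2477.5*I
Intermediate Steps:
√(-2309821 - 3828335) = √(-6138156) = 2*I*√1534539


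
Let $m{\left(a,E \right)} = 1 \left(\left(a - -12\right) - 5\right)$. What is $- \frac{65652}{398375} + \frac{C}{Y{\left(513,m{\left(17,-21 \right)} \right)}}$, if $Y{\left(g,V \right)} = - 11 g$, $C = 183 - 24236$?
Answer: $\frac{9211639639}{2248030125} \approx 4.0976$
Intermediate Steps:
$m{\left(a,E \right)} = 7 + a$ ($m{\left(a,E \right)} = 1 \left(\left(a + 12\right) - 5\right) = 1 \left(\left(12 + a\right) - 5\right) = 1 \left(7 + a\right) = 7 + a$)
$C = -24053$ ($C = 183 - 24236 = -24053$)
$- \frac{65652}{398375} + \frac{C}{Y{\left(513,m{\left(17,-21 \right)} \right)}} = - \frac{65652}{398375} - \frac{24053}{\left(-11\right) 513} = \left(-65652\right) \frac{1}{398375} - \frac{24053}{-5643} = - \frac{65652}{398375} - - \frac{24053}{5643} = - \frac{65652}{398375} + \frac{24053}{5643} = \frac{9211639639}{2248030125}$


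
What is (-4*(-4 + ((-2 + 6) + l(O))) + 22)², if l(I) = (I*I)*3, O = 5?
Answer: 77284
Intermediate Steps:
l(I) = 3*I² (l(I) = I²*3 = 3*I²)
(-4*(-4 + ((-2 + 6) + l(O))) + 22)² = (-4*(-4 + ((-2 + 6) + 3*5²)) + 22)² = (-4*(-4 + (4 + 3*25)) + 22)² = (-4*(-4 + (4 + 75)) + 22)² = (-4*(-4 + 79) + 22)² = (-4*75 + 22)² = (-300 + 22)² = (-278)² = 77284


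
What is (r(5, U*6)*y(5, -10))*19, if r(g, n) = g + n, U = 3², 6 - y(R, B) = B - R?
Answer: 23541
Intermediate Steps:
y(R, B) = 6 + R - B (y(R, B) = 6 - (B - R) = 6 + (R - B) = 6 + R - B)
U = 9
(r(5, U*6)*y(5, -10))*19 = ((5 + 9*6)*(6 + 5 - 1*(-10)))*19 = ((5 + 54)*(6 + 5 + 10))*19 = (59*21)*19 = 1239*19 = 23541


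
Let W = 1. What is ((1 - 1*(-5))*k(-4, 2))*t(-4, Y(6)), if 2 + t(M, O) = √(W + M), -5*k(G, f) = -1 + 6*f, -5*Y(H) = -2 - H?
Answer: 132/5 - 66*I*√3/5 ≈ 26.4 - 22.863*I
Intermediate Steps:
Y(H) = ⅖ + H/5 (Y(H) = -(-2 - H)/5 = ⅖ + H/5)
k(G, f) = ⅕ - 6*f/5 (k(G, f) = -(-1 + 6*f)/5 = ⅕ - 6*f/5)
t(M, O) = -2 + √(1 + M)
((1 - 1*(-5))*k(-4, 2))*t(-4, Y(6)) = ((1 - 1*(-5))*(⅕ - 6/5*2))*(-2 + √(1 - 4)) = ((1 + 5)*(⅕ - 12/5))*(-2 + √(-3)) = (6*(-11/5))*(-2 + I*√3) = -66*(-2 + I*√3)/5 = 132/5 - 66*I*√3/5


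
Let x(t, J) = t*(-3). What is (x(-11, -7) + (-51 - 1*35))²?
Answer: 2809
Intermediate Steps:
x(t, J) = -3*t
(x(-11, -7) + (-51 - 1*35))² = (-3*(-11) + (-51 - 1*35))² = (33 + (-51 - 35))² = (33 - 86)² = (-53)² = 2809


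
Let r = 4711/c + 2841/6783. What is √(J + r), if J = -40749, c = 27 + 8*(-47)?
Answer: I*√25380975664057881/789089 ≈ 201.9*I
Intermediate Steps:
c = -349 (c = 27 - 376 = -349)
r = -10321068/789089 (r = 4711/(-349) + 2841/6783 = 4711*(-1/349) + 2841*(1/6783) = -4711/349 + 947/2261 = -10321068/789089 ≈ -13.080)
√(J + r) = √(-40749 - 10321068/789089) = √(-32164908729/789089) = I*√25380975664057881/789089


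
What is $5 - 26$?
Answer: $-21$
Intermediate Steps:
$5 - 26 = -21$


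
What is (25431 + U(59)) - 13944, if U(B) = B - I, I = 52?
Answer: 11494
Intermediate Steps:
U(B) = -52 + B (U(B) = B - 1*52 = B - 52 = -52 + B)
(25431 + U(59)) - 13944 = (25431 + (-52 + 59)) - 13944 = (25431 + 7) - 13944 = 25438 - 13944 = 11494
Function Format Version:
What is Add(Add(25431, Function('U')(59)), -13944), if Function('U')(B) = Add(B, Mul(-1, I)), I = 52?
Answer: 11494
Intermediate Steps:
Function('U')(B) = Add(-52, B) (Function('U')(B) = Add(B, Mul(-1, 52)) = Add(B, -52) = Add(-52, B))
Add(Add(25431, Function('U')(59)), -13944) = Add(Add(25431, Add(-52, 59)), -13944) = Add(Add(25431, 7), -13944) = Add(25438, -13944) = 11494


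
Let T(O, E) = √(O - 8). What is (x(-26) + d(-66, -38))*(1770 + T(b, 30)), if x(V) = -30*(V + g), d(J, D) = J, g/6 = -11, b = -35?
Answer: 4768380 + 2694*I*√43 ≈ 4.7684e+6 + 17666.0*I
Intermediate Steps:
g = -66 (g = 6*(-11) = -66)
T(O, E) = √(-8 + O)
x(V) = 1980 - 30*V (x(V) = -30*(V - 66) = -30*(-66 + V) = 1980 - 30*V)
(x(-26) + d(-66, -38))*(1770 + T(b, 30)) = ((1980 - 30*(-26)) - 66)*(1770 + √(-8 - 35)) = ((1980 + 780) - 66)*(1770 + √(-43)) = (2760 - 66)*(1770 + I*√43) = 2694*(1770 + I*√43) = 4768380 + 2694*I*√43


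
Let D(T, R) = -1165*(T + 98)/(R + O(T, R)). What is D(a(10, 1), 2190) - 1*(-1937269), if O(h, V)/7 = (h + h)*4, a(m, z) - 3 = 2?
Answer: 956986887/494 ≈ 1.9372e+6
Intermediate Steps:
a(m, z) = 5 (a(m, z) = 3 + 2 = 5)
O(h, V) = 56*h (O(h, V) = 7*((h + h)*4) = 7*((2*h)*4) = 7*(8*h) = 56*h)
D(T, R) = -1165*(98 + T)/(R + 56*T) (D(T, R) = -1165*(T + 98)/(R + 56*T) = -1165*(98 + T)/(R + 56*T))
D(a(10, 1), 2190) - 1*(-1937269) = 1165*(-98 - 1*5)/(2190 + 56*5) - 1*(-1937269) = 1165*(-98 - 5)/(2190 + 280) + 1937269 = 1165*(-103)/2470 + 1937269 = 1165*(1/2470)*(-103) + 1937269 = -23999/494 + 1937269 = 956986887/494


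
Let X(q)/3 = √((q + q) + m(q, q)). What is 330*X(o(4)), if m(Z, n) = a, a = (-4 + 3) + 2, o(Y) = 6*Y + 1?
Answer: 990*√51 ≈ 7070.0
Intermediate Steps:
o(Y) = 1 + 6*Y
a = 1 (a = -1 + 2 = 1)
m(Z, n) = 1
X(q) = 3*√(1 + 2*q) (X(q) = 3*√((q + q) + 1) = 3*√(2*q + 1) = 3*√(1 + 2*q))
330*X(o(4)) = 330*(3*√(1 + 2*(1 + 6*4))) = 330*(3*√(1 + 2*(1 + 24))) = 330*(3*√(1 + 2*25)) = 330*(3*√(1 + 50)) = 330*(3*√51) = 990*√51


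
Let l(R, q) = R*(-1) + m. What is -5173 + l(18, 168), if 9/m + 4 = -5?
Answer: -5192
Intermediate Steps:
m = -1 (m = 9/(-4 - 5) = 9/(-9) = 9*(-⅑) = -1)
l(R, q) = -1 - R (l(R, q) = R*(-1) - 1 = -R - 1 = -1 - R)
-5173 + l(18, 168) = -5173 + (-1 - 1*18) = -5173 + (-1 - 18) = -5173 - 19 = -5192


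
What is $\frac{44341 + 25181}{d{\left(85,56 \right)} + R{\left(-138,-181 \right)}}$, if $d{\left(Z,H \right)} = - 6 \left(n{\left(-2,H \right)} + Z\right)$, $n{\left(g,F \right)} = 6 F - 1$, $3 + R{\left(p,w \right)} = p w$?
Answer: $\frac{23174}{7485} \approx 3.0961$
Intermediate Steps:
$R{\left(p,w \right)} = -3 + p w$
$n{\left(g,F \right)} = -1 + 6 F$
$d{\left(Z,H \right)} = 6 - 36 H - 6 Z$ ($d{\left(Z,H \right)} = - 6 \left(\left(-1 + 6 H\right) + Z\right) = - 6 \left(-1 + Z + 6 H\right) = 6 - 36 H - 6 Z$)
$\frac{44341 + 25181}{d{\left(85,56 \right)} + R{\left(-138,-181 \right)}} = \frac{44341 + 25181}{\left(6 - 2016 - 510\right) - -24975} = \frac{69522}{\left(6 - 2016 - 510\right) + \left(-3 + 24978\right)} = \frac{69522}{-2520 + 24975} = \frac{69522}{22455} = 69522 \cdot \frac{1}{22455} = \frac{23174}{7485}$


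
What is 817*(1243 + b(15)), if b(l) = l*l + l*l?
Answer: 1383181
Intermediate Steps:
b(l) = 2*l² (b(l) = l² + l² = 2*l²)
817*(1243 + b(15)) = 817*(1243 + 2*15²) = 817*(1243 + 2*225) = 817*(1243 + 450) = 817*1693 = 1383181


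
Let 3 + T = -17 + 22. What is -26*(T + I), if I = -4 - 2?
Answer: 104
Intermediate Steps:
I = -6
T = 2 (T = -3 + (-17 + 22) = -3 + 5 = 2)
-26*(T + I) = -26*(2 - 6) = -26*(-4) = 104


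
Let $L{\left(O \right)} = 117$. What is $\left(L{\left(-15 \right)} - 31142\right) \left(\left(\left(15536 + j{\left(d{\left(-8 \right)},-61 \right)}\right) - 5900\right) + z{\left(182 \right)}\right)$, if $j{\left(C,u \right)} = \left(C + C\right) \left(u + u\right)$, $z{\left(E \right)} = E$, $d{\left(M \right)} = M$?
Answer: $-365164250$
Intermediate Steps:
$j{\left(C,u \right)} = 4 C u$ ($j{\left(C,u \right)} = 2 C 2 u = 4 C u$)
$\left(L{\left(-15 \right)} - 31142\right) \left(\left(\left(15536 + j{\left(d{\left(-8 \right)},-61 \right)}\right) - 5900\right) + z{\left(182 \right)}\right) = \left(117 - 31142\right) \left(\left(\left(15536 + 4 \left(-8\right) \left(-61\right)\right) - 5900\right) + 182\right) = - 31025 \left(\left(\left(15536 + 1952\right) - 5900\right) + 182\right) = - 31025 \left(\left(17488 - 5900\right) + 182\right) = - 31025 \left(11588 + 182\right) = \left(-31025\right) 11770 = -365164250$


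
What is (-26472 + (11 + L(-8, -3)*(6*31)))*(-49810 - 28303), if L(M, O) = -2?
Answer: 2096006129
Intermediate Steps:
(-26472 + (11 + L(-8, -3)*(6*31)))*(-49810 - 28303) = (-26472 + (11 - 12*31))*(-49810 - 28303) = (-26472 + (11 - 2*186))*(-78113) = (-26472 + (11 - 372))*(-78113) = (-26472 - 361)*(-78113) = -26833*(-78113) = 2096006129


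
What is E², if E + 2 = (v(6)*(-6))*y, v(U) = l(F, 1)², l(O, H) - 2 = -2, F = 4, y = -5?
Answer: 4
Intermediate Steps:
l(O, H) = 0 (l(O, H) = 2 - 2 = 0)
v(U) = 0 (v(U) = 0² = 0)
E = -2 (E = -2 + (0*(-6))*(-5) = -2 + 0*(-5) = -2 + 0 = -2)
E² = (-2)² = 4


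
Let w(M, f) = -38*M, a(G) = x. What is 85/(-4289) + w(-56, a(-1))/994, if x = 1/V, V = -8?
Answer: 645893/304519 ≈ 2.1210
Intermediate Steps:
x = -1/8 (x = 1/(-8) = -1/8 ≈ -0.12500)
a(G) = -1/8
85/(-4289) + w(-56, a(-1))/994 = 85/(-4289) - 38*(-56)/994 = 85*(-1/4289) + 2128*(1/994) = -85/4289 + 152/71 = 645893/304519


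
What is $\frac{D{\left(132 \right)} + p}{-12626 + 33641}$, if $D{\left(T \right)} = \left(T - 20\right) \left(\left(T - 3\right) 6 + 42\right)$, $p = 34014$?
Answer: $\frac{13934}{2335} \approx 5.9675$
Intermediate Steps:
$D{\left(T \right)} = \left(-20 + T\right) \left(24 + 6 T\right)$ ($D{\left(T \right)} = \left(-20 + T\right) \left(\left(-3 + T\right) 6 + 42\right) = \left(-20 + T\right) \left(\left(-18 + 6 T\right) + 42\right) = \left(-20 + T\right) \left(24 + 6 T\right)$)
$\frac{D{\left(132 \right)} + p}{-12626 + 33641} = \frac{\left(-480 - 12672 + 6 \cdot 132^{2}\right) + 34014}{-12626 + 33641} = \frac{\left(-480 - 12672 + 6 \cdot 17424\right) + 34014}{21015} = \left(\left(-480 - 12672 + 104544\right) + 34014\right) \frac{1}{21015} = \left(91392 + 34014\right) \frac{1}{21015} = 125406 \cdot \frac{1}{21015} = \frac{13934}{2335}$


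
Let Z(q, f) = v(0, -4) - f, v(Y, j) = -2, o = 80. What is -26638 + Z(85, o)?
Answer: -26720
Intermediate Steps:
Z(q, f) = -2 - f
-26638 + Z(85, o) = -26638 + (-2 - 1*80) = -26638 + (-2 - 80) = -26638 - 82 = -26720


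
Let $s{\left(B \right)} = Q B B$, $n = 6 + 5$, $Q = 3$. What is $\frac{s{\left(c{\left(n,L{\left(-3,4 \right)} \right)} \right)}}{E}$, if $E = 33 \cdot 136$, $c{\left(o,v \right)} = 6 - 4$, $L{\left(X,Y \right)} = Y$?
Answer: $\frac{1}{374} \approx 0.0026738$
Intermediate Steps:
$n = 11$
$c{\left(o,v \right)} = 2$ ($c{\left(o,v \right)} = 6 - 4 = 2$)
$s{\left(B \right)} = 3 B^{2}$ ($s{\left(B \right)} = 3 B B = 3 B^{2}$)
$E = 4488$
$\frac{s{\left(c{\left(n,L{\left(-3,4 \right)} \right)} \right)}}{E} = \frac{3 \cdot 2^{2}}{4488} = 3 \cdot 4 \cdot \frac{1}{4488} = 12 \cdot \frac{1}{4488} = \frac{1}{374}$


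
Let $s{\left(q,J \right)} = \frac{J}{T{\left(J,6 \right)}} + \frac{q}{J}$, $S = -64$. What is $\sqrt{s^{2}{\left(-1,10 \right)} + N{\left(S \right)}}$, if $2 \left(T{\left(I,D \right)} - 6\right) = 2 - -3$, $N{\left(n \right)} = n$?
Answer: $\frac{i \sqrt{1816111}}{170} \approx 7.9272 i$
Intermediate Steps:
$T{\left(I,D \right)} = \frac{17}{2}$ ($T{\left(I,D \right)} = 6 + \frac{2 - -3}{2} = 6 + \frac{2 + 3}{2} = 6 + \frac{1}{2} \cdot 5 = 6 + \frac{5}{2} = \frac{17}{2}$)
$s{\left(q,J \right)} = \frac{2 J}{17} + \frac{q}{J}$ ($s{\left(q,J \right)} = \frac{J}{\frac{17}{2}} + \frac{q}{J} = J \frac{2}{17} + \frac{q}{J} = \frac{2 J}{17} + \frac{q}{J}$)
$\sqrt{s^{2}{\left(-1,10 \right)} + N{\left(S \right)}} = \sqrt{\left(\frac{2}{17} \cdot 10 - \frac{1}{10}\right)^{2} - 64} = \sqrt{\left(\frac{20}{17} - \frac{1}{10}\right)^{2} - 64} = \sqrt{\left(\frac{183}{170}\right)^{2} - 64} = \sqrt{\frac{33489}{28900} - 64} = \sqrt{- \frac{1816111}{28900}} = \frac{i \sqrt{1816111}}{170}$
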